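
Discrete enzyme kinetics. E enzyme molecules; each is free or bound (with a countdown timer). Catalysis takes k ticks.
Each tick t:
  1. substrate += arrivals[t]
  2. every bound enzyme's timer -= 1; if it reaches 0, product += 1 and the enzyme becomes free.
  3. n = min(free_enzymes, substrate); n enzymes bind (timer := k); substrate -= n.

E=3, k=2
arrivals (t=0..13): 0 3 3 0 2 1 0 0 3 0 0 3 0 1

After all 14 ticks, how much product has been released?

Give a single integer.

Answer: 15

Derivation:
t=0: arr=0 -> substrate=0 bound=0 product=0
t=1: arr=3 -> substrate=0 bound=3 product=0
t=2: arr=3 -> substrate=3 bound=3 product=0
t=3: arr=0 -> substrate=0 bound=3 product=3
t=4: arr=2 -> substrate=2 bound=3 product=3
t=5: arr=1 -> substrate=0 bound=3 product=6
t=6: arr=0 -> substrate=0 bound=3 product=6
t=7: arr=0 -> substrate=0 bound=0 product=9
t=8: arr=3 -> substrate=0 bound=3 product=9
t=9: arr=0 -> substrate=0 bound=3 product=9
t=10: arr=0 -> substrate=0 bound=0 product=12
t=11: arr=3 -> substrate=0 bound=3 product=12
t=12: arr=0 -> substrate=0 bound=3 product=12
t=13: arr=1 -> substrate=0 bound=1 product=15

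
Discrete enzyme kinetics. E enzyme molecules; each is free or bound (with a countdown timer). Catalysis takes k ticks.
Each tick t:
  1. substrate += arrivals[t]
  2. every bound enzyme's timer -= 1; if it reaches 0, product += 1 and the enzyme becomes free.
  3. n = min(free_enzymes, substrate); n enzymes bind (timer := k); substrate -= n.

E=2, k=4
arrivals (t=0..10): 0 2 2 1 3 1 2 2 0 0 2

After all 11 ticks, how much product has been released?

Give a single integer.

Answer: 4

Derivation:
t=0: arr=0 -> substrate=0 bound=0 product=0
t=1: arr=2 -> substrate=0 bound=2 product=0
t=2: arr=2 -> substrate=2 bound=2 product=0
t=3: arr=1 -> substrate=3 bound=2 product=0
t=4: arr=3 -> substrate=6 bound=2 product=0
t=5: arr=1 -> substrate=5 bound=2 product=2
t=6: arr=2 -> substrate=7 bound=2 product=2
t=7: arr=2 -> substrate=9 bound=2 product=2
t=8: arr=0 -> substrate=9 bound=2 product=2
t=9: arr=0 -> substrate=7 bound=2 product=4
t=10: arr=2 -> substrate=9 bound=2 product=4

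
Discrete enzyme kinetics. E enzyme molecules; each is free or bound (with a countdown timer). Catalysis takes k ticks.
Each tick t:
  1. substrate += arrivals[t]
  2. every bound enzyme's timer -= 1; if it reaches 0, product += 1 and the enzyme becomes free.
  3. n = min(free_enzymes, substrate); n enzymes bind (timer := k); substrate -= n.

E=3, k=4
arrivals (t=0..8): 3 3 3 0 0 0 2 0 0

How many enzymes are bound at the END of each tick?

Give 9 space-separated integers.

Answer: 3 3 3 3 3 3 3 3 3

Derivation:
t=0: arr=3 -> substrate=0 bound=3 product=0
t=1: arr=3 -> substrate=3 bound=3 product=0
t=2: arr=3 -> substrate=6 bound=3 product=0
t=3: arr=0 -> substrate=6 bound=3 product=0
t=4: arr=0 -> substrate=3 bound=3 product=3
t=5: arr=0 -> substrate=3 bound=3 product=3
t=6: arr=2 -> substrate=5 bound=3 product=3
t=7: arr=0 -> substrate=5 bound=3 product=3
t=8: arr=0 -> substrate=2 bound=3 product=6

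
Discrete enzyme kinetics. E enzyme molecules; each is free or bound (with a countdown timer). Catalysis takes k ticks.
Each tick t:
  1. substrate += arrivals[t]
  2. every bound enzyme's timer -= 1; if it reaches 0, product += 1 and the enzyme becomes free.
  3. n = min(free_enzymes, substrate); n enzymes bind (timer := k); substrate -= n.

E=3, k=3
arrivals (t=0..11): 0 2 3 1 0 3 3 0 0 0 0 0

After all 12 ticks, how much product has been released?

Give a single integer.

Answer: 9

Derivation:
t=0: arr=0 -> substrate=0 bound=0 product=0
t=1: arr=2 -> substrate=0 bound=2 product=0
t=2: arr=3 -> substrate=2 bound=3 product=0
t=3: arr=1 -> substrate=3 bound=3 product=0
t=4: arr=0 -> substrate=1 bound=3 product=2
t=5: arr=3 -> substrate=3 bound=3 product=3
t=6: arr=3 -> substrate=6 bound=3 product=3
t=7: arr=0 -> substrate=4 bound=3 product=5
t=8: arr=0 -> substrate=3 bound=3 product=6
t=9: arr=0 -> substrate=3 bound=3 product=6
t=10: arr=0 -> substrate=1 bound=3 product=8
t=11: arr=0 -> substrate=0 bound=3 product=9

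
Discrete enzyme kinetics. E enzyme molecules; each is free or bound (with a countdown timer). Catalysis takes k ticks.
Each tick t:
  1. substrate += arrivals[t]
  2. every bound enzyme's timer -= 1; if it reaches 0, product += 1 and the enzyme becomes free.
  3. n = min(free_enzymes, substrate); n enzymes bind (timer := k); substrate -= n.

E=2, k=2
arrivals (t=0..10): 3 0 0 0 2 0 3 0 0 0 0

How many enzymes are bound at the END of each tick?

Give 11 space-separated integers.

t=0: arr=3 -> substrate=1 bound=2 product=0
t=1: arr=0 -> substrate=1 bound=2 product=0
t=2: arr=0 -> substrate=0 bound=1 product=2
t=3: arr=0 -> substrate=0 bound=1 product=2
t=4: arr=2 -> substrate=0 bound=2 product=3
t=5: arr=0 -> substrate=0 bound=2 product=3
t=6: arr=3 -> substrate=1 bound=2 product=5
t=7: arr=0 -> substrate=1 bound=2 product=5
t=8: arr=0 -> substrate=0 bound=1 product=7
t=9: arr=0 -> substrate=0 bound=1 product=7
t=10: arr=0 -> substrate=0 bound=0 product=8

Answer: 2 2 1 1 2 2 2 2 1 1 0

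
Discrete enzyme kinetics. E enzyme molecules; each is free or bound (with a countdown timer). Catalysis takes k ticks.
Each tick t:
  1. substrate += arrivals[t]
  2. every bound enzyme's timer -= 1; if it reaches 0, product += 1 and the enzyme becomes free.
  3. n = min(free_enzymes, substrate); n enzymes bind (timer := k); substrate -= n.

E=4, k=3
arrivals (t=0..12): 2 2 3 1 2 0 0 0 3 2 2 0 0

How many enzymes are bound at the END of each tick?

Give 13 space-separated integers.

Answer: 2 4 4 4 4 4 4 2 4 4 4 4 3

Derivation:
t=0: arr=2 -> substrate=0 bound=2 product=0
t=1: arr=2 -> substrate=0 bound=4 product=0
t=2: arr=3 -> substrate=3 bound=4 product=0
t=3: arr=1 -> substrate=2 bound=4 product=2
t=4: arr=2 -> substrate=2 bound=4 product=4
t=5: arr=0 -> substrate=2 bound=4 product=4
t=6: arr=0 -> substrate=0 bound=4 product=6
t=7: arr=0 -> substrate=0 bound=2 product=8
t=8: arr=3 -> substrate=1 bound=4 product=8
t=9: arr=2 -> substrate=1 bound=4 product=10
t=10: arr=2 -> substrate=3 bound=4 product=10
t=11: arr=0 -> substrate=1 bound=4 product=12
t=12: arr=0 -> substrate=0 bound=3 product=14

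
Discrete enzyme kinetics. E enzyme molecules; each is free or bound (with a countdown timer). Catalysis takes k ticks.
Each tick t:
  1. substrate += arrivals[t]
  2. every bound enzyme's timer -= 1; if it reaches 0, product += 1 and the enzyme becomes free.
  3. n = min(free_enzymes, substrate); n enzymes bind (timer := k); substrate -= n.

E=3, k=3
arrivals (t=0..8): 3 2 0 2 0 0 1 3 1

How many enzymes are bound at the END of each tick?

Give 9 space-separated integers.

Answer: 3 3 3 3 3 3 2 3 3

Derivation:
t=0: arr=3 -> substrate=0 bound=3 product=0
t=1: arr=2 -> substrate=2 bound=3 product=0
t=2: arr=0 -> substrate=2 bound=3 product=0
t=3: arr=2 -> substrate=1 bound=3 product=3
t=4: arr=0 -> substrate=1 bound=3 product=3
t=5: arr=0 -> substrate=1 bound=3 product=3
t=6: arr=1 -> substrate=0 bound=2 product=6
t=7: arr=3 -> substrate=2 bound=3 product=6
t=8: arr=1 -> substrate=3 bound=3 product=6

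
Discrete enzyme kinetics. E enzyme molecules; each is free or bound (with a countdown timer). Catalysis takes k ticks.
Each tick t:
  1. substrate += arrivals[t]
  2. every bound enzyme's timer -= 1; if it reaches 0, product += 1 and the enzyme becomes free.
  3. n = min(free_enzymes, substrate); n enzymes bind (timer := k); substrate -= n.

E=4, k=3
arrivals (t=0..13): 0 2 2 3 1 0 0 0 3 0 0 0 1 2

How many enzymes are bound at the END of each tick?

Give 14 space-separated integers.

t=0: arr=0 -> substrate=0 bound=0 product=0
t=1: arr=2 -> substrate=0 bound=2 product=0
t=2: arr=2 -> substrate=0 bound=4 product=0
t=3: arr=3 -> substrate=3 bound=4 product=0
t=4: arr=1 -> substrate=2 bound=4 product=2
t=5: arr=0 -> substrate=0 bound=4 product=4
t=6: arr=0 -> substrate=0 bound=4 product=4
t=7: arr=0 -> substrate=0 bound=2 product=6
t=8: arr=3 -> substrate=0 bound=3 product=8
t=9: arr=0 -> substrate=0 bound=3 product=8
t=10: arr=0 -> substrate=0 bound=3 product=8
t=11: arr=0 -> substrate=0 bound=0 product=11
t=12: arr=1 -> substrate=0 bound=1 product=11
t=13: arr=2 -> substrate=0 bound=3 product=11

Answer: 0 2 4 4 4 4 4 2 3 3 3 0 1 3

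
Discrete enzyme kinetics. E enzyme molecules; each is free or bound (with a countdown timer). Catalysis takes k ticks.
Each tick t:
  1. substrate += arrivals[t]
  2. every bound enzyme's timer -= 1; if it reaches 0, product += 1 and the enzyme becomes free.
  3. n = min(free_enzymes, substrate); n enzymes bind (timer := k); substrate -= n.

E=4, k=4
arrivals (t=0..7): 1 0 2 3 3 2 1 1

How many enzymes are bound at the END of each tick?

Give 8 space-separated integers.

Answer: 1 1 3 4 4 4 4 4

Derivation:
t=0: arr=1 -> substrate=0 bound=1 product=0
t=1: arr=0 -> substrate=0 bound=1 product=0
t=2: arr=2 -> substrate=0 bound=3 product=0
t=3: arr=3 -> substrate=2 bound=4 product=0
t=4: arr=3 -> substrate=4 bound=4 product=1
t=5: arr=2 -> substrate=6 bound=4 product=1
t=6: arr=1 -> substrate=5 bound=4 product=3
t=7: arr=1 -> substrate=5 bound=4 product=4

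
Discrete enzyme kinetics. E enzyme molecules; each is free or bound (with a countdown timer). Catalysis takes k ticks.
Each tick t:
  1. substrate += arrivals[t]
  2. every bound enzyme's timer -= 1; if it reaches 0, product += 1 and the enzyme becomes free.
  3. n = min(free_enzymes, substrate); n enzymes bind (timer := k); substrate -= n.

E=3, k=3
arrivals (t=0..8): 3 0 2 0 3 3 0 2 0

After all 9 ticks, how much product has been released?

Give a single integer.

Answer: 6

Derivation:
t=0: arr=3 -> substrate=0 bound=3 product=0
t=1: arr=0 -> substrate=0 bound=3 product=0
t=2: arr=2 -> substrate=2 bound=3 product=0
t=3: arr=0 -> substrate=0 bound=2 product=3
t=4: arr=3 -> substrate=2 bound=3 product=3
t=5: arr=3 -> substrate=5 bound=3 product=3
t=6: arr=0 -> substrate=3 bound=3 product=5
t=7: arr=2 -> substrate=4 bound=3 product=6
t=8: arr=0 -> substrate=4 bound=3 product=6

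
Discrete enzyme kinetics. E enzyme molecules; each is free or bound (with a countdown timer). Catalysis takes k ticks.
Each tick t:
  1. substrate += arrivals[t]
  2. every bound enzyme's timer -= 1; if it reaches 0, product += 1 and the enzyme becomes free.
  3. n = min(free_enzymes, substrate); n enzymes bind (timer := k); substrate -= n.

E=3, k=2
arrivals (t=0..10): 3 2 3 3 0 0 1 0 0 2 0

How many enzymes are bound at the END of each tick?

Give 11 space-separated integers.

t=0: arr=3 -> substrate=0 bound=3 product=0
t=1: arr=2 -> substrate=2 bound=3 product=0
t=2: arr=3 -> substrate=2 bound=3 product=3
t=3: arr=3 -> substrate=5 bound=3 product=3
t=4: arr=0 -> substrate=2 bound=3 product=6
t=5: arr=0 -> substrate=2 bound=3 product=6
t=6: arr=1 -> substrate=0 bound=3 product=9
t=7: arr=0 -> substrate=0 bound=3 product=9
t=8: arr=0 -> substrate=0 bound=0 product=12
t=9: arr=2 -> substrate=0 bound=2 product=12
t=10: arr=0 -> substrate=0 bound=2 product=12

Answer: 3 3 3 3 3 3 3 3 0 2 2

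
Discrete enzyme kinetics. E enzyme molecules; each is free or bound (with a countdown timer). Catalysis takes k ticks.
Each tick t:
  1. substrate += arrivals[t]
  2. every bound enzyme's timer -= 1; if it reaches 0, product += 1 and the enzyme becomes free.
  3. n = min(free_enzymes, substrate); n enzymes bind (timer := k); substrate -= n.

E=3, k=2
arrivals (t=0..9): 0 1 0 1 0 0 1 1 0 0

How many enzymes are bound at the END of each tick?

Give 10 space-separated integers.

t=0: arr=0 -> substrate=0 bound=0 product=0
t=1: arr=1 -> substrate=0 bound=1 product=0
t=2: arr=0 -> substrate=0 bound=1 product=0
t=3: arr=1 -> substrate=0 bound=1 product=1
t=4: arr=0 -> substrate=0 bound=1 product=1
t=5: arr=0 -> substrate=0 bound=0 product=2
t=6: arr=1 -> substrate=0 bound=1 product=2
t=7: arr=1 -> substrate=0 bound=2 product=2
t=8: arr=0 -> substrate=0 bound=1 product=3
t=9: arr=0 -> substrate=0 bound=0 product=4

Answer: 0 1 1 1 1 0 1 2 1 0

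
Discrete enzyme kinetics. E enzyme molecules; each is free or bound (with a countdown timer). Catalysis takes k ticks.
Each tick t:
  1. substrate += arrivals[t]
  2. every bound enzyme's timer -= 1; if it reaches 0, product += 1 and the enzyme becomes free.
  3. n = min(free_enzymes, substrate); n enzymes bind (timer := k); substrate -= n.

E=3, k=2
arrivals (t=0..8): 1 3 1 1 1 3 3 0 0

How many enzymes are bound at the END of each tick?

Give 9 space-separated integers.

Answer: 1 3 3 3 3 3 3 3 3

Derivation:
t=0: arr=1 -> substrate=0 bound=1 product=0
t=1: arr=3 -> substrate=1 bound=3 product=0
t=2: arr=1 -> substrate=1 bound=3 product=1
t=3: arr=1 -> substrate=0 bound=3 product=3
t=4: arr=1 -> substrate=0 bound=3 product=4
t=5: arr=3 -> substrate=1 bound=3 product=6
t=6: arr=3 -> substrate=3 bound=3 product=7
t=7: arr=0 -> substrate=1 bound=3 product=9
t=8: arr=0 -> substrate=0 bound=3 product=10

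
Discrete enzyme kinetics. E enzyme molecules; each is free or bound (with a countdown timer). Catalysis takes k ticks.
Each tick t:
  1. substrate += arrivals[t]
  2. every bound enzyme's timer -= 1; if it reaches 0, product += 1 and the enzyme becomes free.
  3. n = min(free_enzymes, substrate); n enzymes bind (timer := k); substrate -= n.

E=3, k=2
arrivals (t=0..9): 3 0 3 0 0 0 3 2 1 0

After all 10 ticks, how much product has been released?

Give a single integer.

Answer: 9

Derivation:
t=0: arr=3 -> substrate=0 bound=3 product=0
t=1: arr=0 -> substrate=0 bound=3 product=0
t=2: arr=3 -> substrate=0 bound=3 product=3
t=3: arr=0 -> substrate=0 bound=3 product=3
t=4: arr=0 -> substrate=0 bound=0 product=6
t=5: arr=0 -> substrate=0 bound=0 product=6
t=6: arr=3 -> substrate=0 bound=3 product=6
t=7: arr=2 -> substrate=2 bound=3 product=6
t=8: arr=1 -> substrate=0 bound=3 product=9
t=9: arr=0 -> substrate=0 bound=3 product=9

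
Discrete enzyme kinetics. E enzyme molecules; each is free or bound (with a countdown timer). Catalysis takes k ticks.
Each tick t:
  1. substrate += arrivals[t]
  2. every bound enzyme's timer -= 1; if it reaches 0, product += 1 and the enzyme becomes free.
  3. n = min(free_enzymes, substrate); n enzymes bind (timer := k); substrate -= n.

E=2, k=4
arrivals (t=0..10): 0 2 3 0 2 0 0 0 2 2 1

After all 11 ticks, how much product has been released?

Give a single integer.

t=0: arr=0 -> substrate=0 bound=0 product=0
t=1: arr=2 -> substrate=0 bound=2 product=0
t=2: arr=3 -> substrate=3 bound=2 product=0
t=3: arr=0 -> substrate=3 bound=2 product=0
t=4: arr=2 -> substrate=5 bound=2 product=0
t=5: arr=0 -> substrate=3 bound=2 product=2
t=6: arr=0 -> substrate=3 bound=2 product=2
t=7: arr=0 -> substrate=3 bound=2 product=2
t=8: arr=2 -> substrate=5 bound=2 product=2
t=9: arr=2 -> substrate=5 bound=2 product=4
t=10: arr=1 -> substrate=6 bound=2 product=4

Answer: 4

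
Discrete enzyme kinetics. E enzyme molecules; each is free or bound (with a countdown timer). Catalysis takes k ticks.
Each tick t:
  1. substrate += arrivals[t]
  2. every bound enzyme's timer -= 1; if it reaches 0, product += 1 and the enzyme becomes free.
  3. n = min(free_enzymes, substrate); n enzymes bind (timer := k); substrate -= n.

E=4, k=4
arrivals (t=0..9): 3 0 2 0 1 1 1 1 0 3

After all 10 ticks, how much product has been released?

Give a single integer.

t=0: arr=3 -> substrate=0 bound=3 product=0
t=1: arr=0 -> substrate=0 bound=3 product=0
t=2: arr=2 -> substrate=1 bound=4 product=0
t=3: arr=0 -> substrate=1 bound=4 product=0
t=4: arr=1 -> substrate=0 bound=3 product=3
t=5: arr=1 -> substrate=0 bound=4 product=3
t=6: arr=1 -> substrate=0 bound=4 product=4
t=7: arr=1 -> substrate=1 bound=4 product=4
t=8: arr=0 -> substrate=0 bound=3 product=6
t=9: arr=3 -> substrate=1 bound=4 product=7

Answer: 7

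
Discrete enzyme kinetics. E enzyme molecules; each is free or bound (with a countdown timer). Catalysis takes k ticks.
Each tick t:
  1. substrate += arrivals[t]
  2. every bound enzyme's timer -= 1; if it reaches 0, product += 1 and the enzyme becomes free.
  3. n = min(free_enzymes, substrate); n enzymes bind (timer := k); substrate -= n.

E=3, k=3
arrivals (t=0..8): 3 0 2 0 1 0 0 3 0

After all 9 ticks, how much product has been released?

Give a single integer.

Answer: 6

Derivation:
t=0: arr=3 -> substrate=0 bound=3 product=0
t=1: arr=0 -> substrate=0 bound=3 product=0
t=2: arr=2 -> substrate=2 bound=3 product=0
t=3: arr=0 -> substrate=0 bound=2 product=3
t=4: arr=1 -> substrate=0 bound=3 product=3
t=5: arr=0 -> substrate=0 bound=3 product=3
t=6: arr=0 -> substrate=0 bound=1 product=5
t=7: arr=3 -> substrate=0 bound=3 product=6
t=8: arr=0 -> substrate=0 bound=3 product=6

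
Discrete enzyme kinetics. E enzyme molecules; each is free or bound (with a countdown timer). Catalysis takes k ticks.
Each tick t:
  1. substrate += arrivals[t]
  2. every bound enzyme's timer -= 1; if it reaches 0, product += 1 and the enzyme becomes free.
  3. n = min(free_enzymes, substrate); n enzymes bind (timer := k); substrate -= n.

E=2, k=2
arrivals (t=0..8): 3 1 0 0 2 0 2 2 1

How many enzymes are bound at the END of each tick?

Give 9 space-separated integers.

t=0: arr=3 -> substrate=1 bound=2 product=0
t=1: arr=1 -> substrate=2 bound=2 product=0
t=2: arr=0 -> substrate=0 bound=2 product=2
t=3: arr=0 -> substrate=0 bound=2 product=2
t=4: arr=2 -> substrate=0 bound=2 product=4
t=5: arr=0 -> substrate=0 bound=2 product=4
t=6: arr=2 -> substrate=0 bound=2 product=6
t=7: arr=2 -> substrate=2 bound=2 product=6
t=8: arr=1 -> substrate=1 bound=2 product=8

Answer: 2 2 2 2 2 2 2 2 2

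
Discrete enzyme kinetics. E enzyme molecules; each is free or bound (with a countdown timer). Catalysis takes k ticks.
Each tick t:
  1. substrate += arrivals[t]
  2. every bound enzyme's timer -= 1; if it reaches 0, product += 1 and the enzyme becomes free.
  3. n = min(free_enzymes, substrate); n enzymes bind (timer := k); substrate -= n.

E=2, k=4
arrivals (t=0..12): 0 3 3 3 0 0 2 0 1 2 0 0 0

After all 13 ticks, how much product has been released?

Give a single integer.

t=0: arr=0 -> substrate=0 bound=0 product=0
t=1: arr=3 -> substrate=1 bound=2 product=0
t=2: arr=3 -> substrate=4 bound=2 product=0
t=3: arr=3 -> substrate=7 bound=2 product=0
t=4: arr=0 -> substrate=7 bound=2 product=0
t=5: arr=0 -> substrate=5 bound=2 product=2
t=6: arr=2 -> substrate=7 bound=2 product=2
t=7: arr=0 -> substrate=7 bound=2 product=2
t=8: arr=1 -> substrate=8 bound=2 product=2
t=9: arr=2 -> substrate=8 bound=2 product=4
t=10: arr=0 -> substrate=8 bound=2 product=4
t=11: arr=0 -> substrate=8 bound=2 product=4
t=12: arr=0 -> substrate=8 bound=2 product=4

Answer: 4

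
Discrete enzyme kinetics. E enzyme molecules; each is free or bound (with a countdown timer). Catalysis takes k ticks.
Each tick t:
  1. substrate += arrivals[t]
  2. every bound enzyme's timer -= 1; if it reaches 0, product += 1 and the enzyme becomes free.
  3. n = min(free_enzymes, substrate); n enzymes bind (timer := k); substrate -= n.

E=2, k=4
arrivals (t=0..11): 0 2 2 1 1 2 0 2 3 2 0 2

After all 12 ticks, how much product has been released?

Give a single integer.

t=0: arr=0 -> substrate=0 bound=0 product=0
t=1: arr=2 -> substrate=0 bound=2 product=0
t=2: arr=2 -> substrate=2 bound=2 product=0
t=3: arr=1 -> substrate=3 bound=2 product=0
t=4: arr=1 -> substrate=4 bound=2 product=0
t=5: arr=2 -> substrate=4 bound=2 product=2
t=6: arr=0 -> substrate=4 bound=2 product=2
t=7: arr=2 -> substrate=6 bound=2 product=2
t=8: arr=3 -> substrate=9 bound=2 product=2
t=9: arr=2 -> substrate=9 bound=2 product=4
t=10: arr=0 -> substrate=9 bound=2 product=4
t=11: arr=2 -> substrate=11 bound=2 product=4

Answer: 4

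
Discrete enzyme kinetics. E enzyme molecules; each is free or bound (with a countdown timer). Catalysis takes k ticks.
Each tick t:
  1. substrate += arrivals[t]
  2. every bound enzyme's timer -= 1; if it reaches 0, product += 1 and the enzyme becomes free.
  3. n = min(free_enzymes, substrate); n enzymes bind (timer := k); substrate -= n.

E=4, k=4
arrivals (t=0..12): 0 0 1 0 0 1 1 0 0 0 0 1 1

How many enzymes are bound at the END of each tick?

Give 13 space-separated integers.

t=0: arr=0 -> substrate=0 bound=0 product=0
t=1: arr=0 -> substrate=0 bound=0 product=0
t=2: arr=1 -> substrate=0 bound=1 product=0
t=3: arr=0 -> substrate=0 bound=1 product=0
t=4: arr=0 -> substrate=0 bound=1 product=0
t=5: arr=1 -> substrate=0 bound=2 product=0
t=6: arr=1 -> substrate=0 bound=2 product=1
t=7: arr=0 -> substrate=0 bound=2 product=1
t=8: arr=0 -> substrate=0 bound=2 product=1
t=9: arr=0 -> substrate=0 bound=1 product=2
t=10: arr=0 -> substrate=0 bound=0 product=3
t=11: arr=1 -> substrate=0 bound=1 product=3
t=12: arr=1 -> substrate=0 bound=2 product=3

Answer: 0 0 1 1 1 2 2 2 2 1 0 1 2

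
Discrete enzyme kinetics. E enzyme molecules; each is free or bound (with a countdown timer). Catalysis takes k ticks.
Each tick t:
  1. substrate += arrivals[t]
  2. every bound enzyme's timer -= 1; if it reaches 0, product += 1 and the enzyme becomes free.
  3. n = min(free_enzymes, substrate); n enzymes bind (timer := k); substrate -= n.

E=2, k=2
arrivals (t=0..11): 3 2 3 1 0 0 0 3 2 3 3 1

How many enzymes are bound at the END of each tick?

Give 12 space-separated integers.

Answer: 2 2 2 2 2 2 2 2 2 2 2 2

Derivation:
t=0: arr=3 -> substrate=1 bound=2 product=0
t=1: arr=2 -> substrate=3 bound=2 product=0
t=2: arr=3 -> substrate=4 bound=2 product=2
t=3: arr=1 -> substrate=5 bound=2 product=2
t=4: arr=0 -> substrate=3 bound=2 product=4
t=5: arr=0 -> substrate=3 bound=2 product=4
t=6: arr=0 -> substrate=1 bound=2 product=6
t=7: arr=3 -> substrate=4 bound=2 product=6
t=8: arr=2 -> substrate=4 bound=2 product=8
t=9: arr=3 -> substrate=7 bound=2 product=8
t=10: arr=3 -> substrate=8 bound=2 product=10
t=11: arr=1 -> substrate=9 bound=2 product=10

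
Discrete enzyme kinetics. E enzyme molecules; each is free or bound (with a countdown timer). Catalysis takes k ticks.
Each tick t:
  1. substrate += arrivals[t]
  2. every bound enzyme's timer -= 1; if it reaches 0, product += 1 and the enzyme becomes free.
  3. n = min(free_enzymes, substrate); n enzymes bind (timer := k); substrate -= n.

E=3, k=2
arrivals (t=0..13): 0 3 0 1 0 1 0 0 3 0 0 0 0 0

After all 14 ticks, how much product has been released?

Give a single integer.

t=0: arr=0 -> substrate=0 bound=0 product=0
t=1: arr=3 -> substrate=0 bound=3 product=0
t=2: arr=0 -> substrate=0 bound=3 product=0
t=3: arr=1 -> substrate=0 bound=1 product=3
t=4: arr=0 -> substrate=0 bound=1 product=3
t=5: arr=1 -> substrate=0 bound=1 product=4
t=6: arr=0 -> substrate=0 bound=1 product=4
t=7: arr=0 -> substrate=0 bound=0 product=5
t=8: arr=3 -> substrate=0 bound=3 product=5
t=9: arr=0 -> substrate=0 bound=3 product=5
t=10: arr=0 -> substrate=0 bound=0 product=8
t=11: arr=0 -> substrate=0 bound=0 product=8
t=12: arr=0 -> substrate=0 bound=0 product=8
t=13: arr=0 -> substrate=0 bound=0 product=8

Answer: 8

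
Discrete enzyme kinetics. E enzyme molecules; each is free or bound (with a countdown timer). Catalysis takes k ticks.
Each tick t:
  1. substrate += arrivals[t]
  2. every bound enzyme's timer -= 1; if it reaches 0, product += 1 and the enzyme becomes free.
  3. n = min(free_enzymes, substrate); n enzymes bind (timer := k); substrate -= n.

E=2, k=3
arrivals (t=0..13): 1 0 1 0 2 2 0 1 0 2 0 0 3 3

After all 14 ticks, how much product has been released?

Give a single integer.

t=0: arr=1 -> substrate=0 bound=1 product=0
t=1: arr=0 -> substrate=0 bound=1 product=0
t=2: arr=1 -> substrate=0 bound=2 product=0
t=3: arr=0 -> substrate=0 bound=1 product=1
t=4: arr=2 -> substrate=1 bound=2 product=1
t=5: arr=2 -> substrate=2 bound=2 product=2
t=6: arr=0 -> substrate=2 bound=2 product=2
t=7: arr=1 -> substrate=2 bound=2 product=3
t=8: arr=0 -> substrate=1 bound=2 product=4
t=9: arr=2 -> substrate=3 bound=2 product=4
t=10: arr=0 -> substrate=2 bound=2 product=5
t=11: arr=0 -> substrate=1 bound=2 product=6
t=12: arr=3 -> substrate=4 bound=2 product=6
t=13: arr=3 -> substrate=6 bound=2 product=7

Answer: 7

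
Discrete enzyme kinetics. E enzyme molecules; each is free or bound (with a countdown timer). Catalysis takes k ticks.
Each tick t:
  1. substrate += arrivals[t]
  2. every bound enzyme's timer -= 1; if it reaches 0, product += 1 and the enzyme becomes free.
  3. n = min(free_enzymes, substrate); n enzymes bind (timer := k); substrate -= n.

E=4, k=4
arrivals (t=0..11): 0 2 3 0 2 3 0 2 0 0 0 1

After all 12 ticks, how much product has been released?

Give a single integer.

Answer: 8

Derivation:
t=0: arr=0 -> substrate=0 bound=0 product=0
t=1: arr=2 -> substrate=0 bound=2 product=0
t=2: arr=3 -> substrate=1 bound=4 product=0
t=3: arr=0 -> substrate=1 bound=4 product=0
t=4: arr=2 -> substrate=3 bound=4 product=0
t=5: arr=3 -> substrate=4 bound=4 product=2
t=6: arr=0 -> substrate=2 bound=4 product=4
t=7: arr=2 -> substrate=4 bound=4 product=4
t=8: arr=0 -> substrate=4 bound=4 product=4
t=9: arr=0 -> substrate=2 bound=4 product=6
t=10: arr=0 -> substrate=0 bound=4 product=8
t=11: arr=1 -> substrate=1 bound=4 product=8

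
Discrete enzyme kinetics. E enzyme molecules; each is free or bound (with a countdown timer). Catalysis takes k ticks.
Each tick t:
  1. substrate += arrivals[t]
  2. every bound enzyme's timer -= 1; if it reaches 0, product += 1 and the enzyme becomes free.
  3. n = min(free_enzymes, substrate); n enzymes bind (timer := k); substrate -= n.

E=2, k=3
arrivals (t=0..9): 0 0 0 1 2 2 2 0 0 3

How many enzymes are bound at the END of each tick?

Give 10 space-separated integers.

t=0: arr=0 -> substrate=0 bound=0 product=0
t=1: arr=0 -> substrate=0 bound=0 product=0
t=2: arr=0 -> substrate=0 bound=0 product=0
t=3: arr=1 -> substrate=0 bound=1 product=0
t=4: arr=2 -> substrate=1 bound=2 product=0
t=5: arr=2 -> substrate=3 bound=2 product=0
t=6: arr=2 -> substrate=4 bound=2 product=1
t=7: arr=0 -> substrate=3 bound=2 product=2
t=8: arr=0 -> substrate=3 bound=2 product=2
t=9: arr=3 -> substrate=5 bound=2 product=3

Answer: 0 0 0 1 2 2 2 2 2 2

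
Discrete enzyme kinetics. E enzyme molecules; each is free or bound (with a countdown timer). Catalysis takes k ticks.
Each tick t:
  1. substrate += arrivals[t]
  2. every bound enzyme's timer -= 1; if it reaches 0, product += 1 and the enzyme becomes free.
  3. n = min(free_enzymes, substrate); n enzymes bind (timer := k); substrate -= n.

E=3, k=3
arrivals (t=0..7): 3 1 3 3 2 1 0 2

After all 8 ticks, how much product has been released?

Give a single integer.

Answer: 6

Derivation:
t=0: arr=3 -> substrate=0 bound=3 product=0
t=1: arr=1 -> substrate=1 bound=3 product=0
t=2: arr=3 -> substrate=4 bound=3 product=0
t=3: arr=3 -> substrate=4 bound=3 product=3
t=4: arr=2 -> substrate=6 bound=3 product=3
t=5: arr=1 -> substrate=7 bound=3 product=3
t=6: arr=0 -> substrate=4 bound=3 product=6
t=7: arr=2 -> substrate=6 bound=3 product=6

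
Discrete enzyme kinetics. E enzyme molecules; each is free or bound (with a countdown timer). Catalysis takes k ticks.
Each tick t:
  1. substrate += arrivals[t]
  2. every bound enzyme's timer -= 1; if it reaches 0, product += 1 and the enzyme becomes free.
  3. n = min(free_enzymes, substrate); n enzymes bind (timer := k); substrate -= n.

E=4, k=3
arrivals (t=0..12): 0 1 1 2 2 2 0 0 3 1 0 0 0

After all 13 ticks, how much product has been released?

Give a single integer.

t=0: arr=0 -> substrate=0 bound=0 product=0
t=1: arr=1 -> substrate=0 bound=1 product=0
t=2: arr=1 -> substrate=0 bound=2 product=0
t=3: arr=2 -> substrate=0 bound=4 product=0
t=4: arr=2 -> substrate=1 bound=4 product=1
t=5: arr=2 -> substrate=2 bound=4 product=2
t=6: arr=0 -> substrate=0 bound=4 product=4
t=7: arr=0 -> substrate=0 bound=3 product=5
t=8: arr=3 -> substrate=1 bound=4 product=6
t=9: arr=1 -> substrate=0 bound=4 product=8
t=10: arr=0 -> substrate=0 bound=4 product=8
t=11: arr=0 -> substrate=0 bound=2 product=10
t=12: arr=0 -> substrate=0 bound=0 product=12

Answer: 12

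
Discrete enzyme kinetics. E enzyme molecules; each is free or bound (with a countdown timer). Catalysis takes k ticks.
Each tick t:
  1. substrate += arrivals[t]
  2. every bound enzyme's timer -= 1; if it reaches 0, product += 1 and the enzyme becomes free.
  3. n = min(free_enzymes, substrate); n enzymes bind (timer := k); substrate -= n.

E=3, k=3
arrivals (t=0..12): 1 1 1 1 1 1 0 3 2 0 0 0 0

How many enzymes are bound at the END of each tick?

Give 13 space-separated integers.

t=0: arr=1 -> substrate=0 bound=1 product=0
t=1: arr=1 -> substrate=0 bound=2 product=0
t=2: arr=1 -> substrate=0 bound=3 product=0
t=3: arr=1 -> substrate=0 bound=3 product=1
t=4: arr=1 -> substrate=0 bound=3 product=2
t=5: arr=1 -> substrate=0 bound=3 product=3
t=6: arr=0 -> substrate=0 bound=2 product=4
t=7: arr=3 -> substrate=1 bound=3 product=5
t=8: arr=2 -> substrate=2 bound=3 product=6
t=9: arr=0 -> substrate=2 bound=3 product=6
t=10: arr=0 -> substrate=0 bound=3 product=8
t=11: arr=0 -> substrate=0 bound=2 product=9
t=12: arr=0 -> substrate=0 bound=2 product=9

Answer: 1 2 3 3 3 3 2 3 3 3 3 2 2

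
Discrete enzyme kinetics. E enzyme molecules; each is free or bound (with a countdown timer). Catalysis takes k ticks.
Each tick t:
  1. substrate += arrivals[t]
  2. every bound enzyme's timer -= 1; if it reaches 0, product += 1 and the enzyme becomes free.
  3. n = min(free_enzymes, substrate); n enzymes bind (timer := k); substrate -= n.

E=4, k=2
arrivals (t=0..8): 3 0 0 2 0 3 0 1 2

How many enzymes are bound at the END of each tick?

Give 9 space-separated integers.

t=0: arr=3 -> substrate=0 bound=3 product=0
t=1: arr=0 -> substrate=0 bound=3 product=0
t=2: arr=0 -> substrate=0 bound=0 product=3
t=3: arr=2 -> substrate=0 bound=2 product=3
t=4: arr=0 -> substrate=0 bound=2 product=3
t=5: arr=3 -> substrate=0 bound=3 product=5
t=6: arr=0 -> substrate=0 bound=3 product=5
t=7: arr=1 -> substrate=0 bound=1 product=8
t=8: arr=2 -> substrate=0 bound=3 product=8

Answer: 3 3 0 2 2 3 3 1 3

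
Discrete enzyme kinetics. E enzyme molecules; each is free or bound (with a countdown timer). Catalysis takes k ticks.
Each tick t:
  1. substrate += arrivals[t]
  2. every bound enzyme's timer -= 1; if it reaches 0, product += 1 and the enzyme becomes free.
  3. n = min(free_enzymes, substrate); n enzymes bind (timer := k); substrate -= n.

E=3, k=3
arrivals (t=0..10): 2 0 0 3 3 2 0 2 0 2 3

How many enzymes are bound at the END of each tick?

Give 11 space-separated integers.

t=0: arr=2 -> substrate=0 bound=2 product=0
t=1: arr=0 -> substrate=0 bound=2 product=0
t=2: arr=0 -> substrate=0 bound=2 product=0
t=3: arr=3 -> substrate=0 bound=3 product=2
t=4: arr=3 -> substrate=3 bound=3 product=2
t=5: arr=2 -> substrate=5 bound=3 product=2
t=6: arr=0 -> substrate=2 bound=3 product=5
t=7: arr=2 -> substrate=4 bound=3 product=5
t=8: arr=0 -> substrate=4 bound=3 product=5
t=9: arr=2 -> substrate=3 bound=3 product=8
t=10: arr=3 -> substrate=6 bound=3 product=8

Answer: 2 2 2 3 3 3 3 3 3 3 3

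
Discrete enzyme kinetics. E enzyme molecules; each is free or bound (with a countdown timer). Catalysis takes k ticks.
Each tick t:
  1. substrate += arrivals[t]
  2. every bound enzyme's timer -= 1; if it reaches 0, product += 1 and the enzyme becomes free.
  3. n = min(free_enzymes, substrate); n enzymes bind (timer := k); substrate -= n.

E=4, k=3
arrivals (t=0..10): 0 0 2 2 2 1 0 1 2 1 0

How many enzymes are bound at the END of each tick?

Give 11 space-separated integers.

Answer: 0 0 2 4 4 4 3 4 4 4 3

Derivation:
t=0: arr=0 -> substrate=0 bound=0 product=0
t=1: arr=0 -> substrate=0 bound=0 product=0
t=2: arr=2 -> substrate=0 bound=2 product=0
t=3: arr=2 -> substrate=0 bound=4 product=0
t=4: arr=2 -> substrate=2 bound=4 product=0
t=5: arr=1 -> substrate=1 bound=4 product=2
t=6: arr=0 -> substrate=0 bound=3 product=4
t=7: arr=1 -> substrate=0 bound=4 product=4
t=8: arr=2 -> substrate=0 bound=4 product=6
t=9: arr=1 -> substrate=0 bound=4 product=7
t=10: arr=0 -> substrate=0 bound=3 product=8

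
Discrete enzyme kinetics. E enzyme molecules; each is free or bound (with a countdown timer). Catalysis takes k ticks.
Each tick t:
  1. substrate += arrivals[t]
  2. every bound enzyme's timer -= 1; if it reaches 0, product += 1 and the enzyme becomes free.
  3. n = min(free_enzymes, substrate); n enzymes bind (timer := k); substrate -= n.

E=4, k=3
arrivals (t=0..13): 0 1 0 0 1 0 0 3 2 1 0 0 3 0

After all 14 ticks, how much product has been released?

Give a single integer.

t=0: arr=0 -> substrate=0 bound=0 product=0
t=1: arr=1 -> substrate=0 bound=1 product=0
t=2: arr=0 -> substrate=0 bound=1 product=0
t=3: arr=0 -> substrate=0 bound=1 product=0
t=4: arr=1 -> substrate=0 bound=1 product=1
t=5: arr=0 -> substrate=0 bound=1 product=1
t=6: arr=0 -> substrate=0 bound=1 product=1
t=7: arr=3 -> substrate=0 bound=3 product=2
t=8: arr=2 -> substrate=1 bound=4 product=2
t=9: arr=1 -> substrate=2 bound=4 product=2
t=10: arr=0 -> substrate=0 bound=3 product=5
t=11: arr=0 -> substrate=0 bound=2 product=6
t=12: arr=3 -> substrate=1 bound=4 product=6
t=13: arr=0 -> substrate=0 bound=3 product=8

Answer: 8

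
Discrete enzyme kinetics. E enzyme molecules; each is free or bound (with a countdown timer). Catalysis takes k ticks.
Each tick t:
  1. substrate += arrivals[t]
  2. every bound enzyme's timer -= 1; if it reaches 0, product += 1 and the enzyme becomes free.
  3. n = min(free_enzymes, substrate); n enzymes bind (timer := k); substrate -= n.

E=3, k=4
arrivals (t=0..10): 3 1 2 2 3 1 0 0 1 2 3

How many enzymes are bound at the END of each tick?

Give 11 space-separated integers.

Answer: 3 3 3 3 3 3 3 3 3 3 3

Derivation:
t=0: arr=3 -> substrate=0 bound=3 product=0
t=1: arr=1 -> substrate=1 bound=3 product=0
t=2: arr=2 -> substrate=3 bound=3 product=0
t=3: arr=2 -> substrate=5 bound=3 product=0
t=4: arr=3 -> substrate=5 bound=3 product=3
t=5: arr=1 -> substrate=6 bound=3 product=3
t=6: arr=0 -> substrate=6 bound=3 product=3
t=7: arr=0 -> substrate=6 bound=3 product=3
t=8: arr=1 -> substrate=4 bound=3 product=6
t=9: arr=2 -> substrate=6 bound=3 product=6
t=10: arr=3 -> substrate=9 bound=3 product=6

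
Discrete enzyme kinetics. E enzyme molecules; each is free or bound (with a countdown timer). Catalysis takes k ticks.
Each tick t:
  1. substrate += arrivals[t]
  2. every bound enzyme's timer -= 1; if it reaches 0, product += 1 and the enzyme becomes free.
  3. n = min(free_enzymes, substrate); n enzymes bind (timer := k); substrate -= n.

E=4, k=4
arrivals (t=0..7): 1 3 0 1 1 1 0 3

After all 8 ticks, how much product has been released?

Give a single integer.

t=0: arr=1 -> substrate=0 bound=1 product=0
t=1: arr=3 -> substrate=0 bound=4 product=0
t=2: arr=0 -> substrate=0 bound=4 product=0
t=3: arr=1 -> substrate=1 bound=4 product=0
t=4: arr=1 -> substrate=1 bound=4 product=1
t=5: arr=1 -> substrate=0 bound=3 product=4
t=6: arr=0 -> substrate=0 bound=3 product=4
t=7: arr=3 -> substrate=2 bound=4 product=4

Answer: 4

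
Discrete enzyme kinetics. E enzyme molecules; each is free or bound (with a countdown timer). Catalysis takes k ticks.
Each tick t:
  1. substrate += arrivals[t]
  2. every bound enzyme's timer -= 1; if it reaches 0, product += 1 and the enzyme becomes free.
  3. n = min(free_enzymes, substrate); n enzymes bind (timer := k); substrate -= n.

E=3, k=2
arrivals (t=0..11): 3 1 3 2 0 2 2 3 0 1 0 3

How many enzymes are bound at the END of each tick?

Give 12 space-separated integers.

Answer: 3 3 3 3 3 3 3 3 3 3 2 3

Derivation:
t=0: arr=3 -> substrate=0 bound=3 product=0
t=1: arr=1 -> substrate=1 bound=3 product=0
t=2: arr=3 -> substrate=1 bound=3 product=3
t=3: arr=2 -> substrate=3 bound=3 product=3
t=4: arr=0 -> substrate=0 bound=3 product=6
t=5: arr=2 -> substrate=2 bound=3 product=6
t=6: arr=2 -> substrate=1 bound=3 product=9
t=7: arr=3 -> substrate=4 bound=3 product=9
t=8: arr=0 -> substrate=1 bound=3 product=12
t=9: arr=1 -> substrate=2 bound=3 product=12
t=10: arr=0 -> substrate=0 bound=2 product=15
t=11: arr=3 -> substrate=2 bound=3 product=15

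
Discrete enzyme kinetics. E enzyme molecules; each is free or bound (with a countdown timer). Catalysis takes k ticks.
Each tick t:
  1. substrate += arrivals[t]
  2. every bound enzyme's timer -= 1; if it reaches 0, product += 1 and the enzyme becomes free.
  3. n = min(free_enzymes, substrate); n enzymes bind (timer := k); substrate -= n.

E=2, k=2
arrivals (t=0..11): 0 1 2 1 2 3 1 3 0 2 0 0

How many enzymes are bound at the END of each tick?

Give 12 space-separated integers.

Answer: 0 1 2 2 2 2 2 2 2 2 2 2

Derivation:
t=0: arr=0 -> substrate=0 bound=0 product=0
t=1: arr=1 -> substrate=0 bound=1 product=0
t=2: arr=2 -> substrate=1 bound=2 product=0
t=3: arr=1 -> substrate=1 bound=2 product=1
t=4: arr=2 -> substrate=2 bound=2 product=2
t=5: arr=3 -> substrate=4 bound=2 product=3
t=6: arr=1 -> substrate=4 bound=2 product=4
t=7: arr=3 -> substrate=6 bound=2 product=5
t=8: arr=0 -> substrate=5 bound=2 product=6
t=9: arr=2 -> substrate=6 bound=2 product=7
t=10: arr=0 -> substrate=5 bound=2 product=8
t=11: arr=0 -> substrate=4 bound=2 product=9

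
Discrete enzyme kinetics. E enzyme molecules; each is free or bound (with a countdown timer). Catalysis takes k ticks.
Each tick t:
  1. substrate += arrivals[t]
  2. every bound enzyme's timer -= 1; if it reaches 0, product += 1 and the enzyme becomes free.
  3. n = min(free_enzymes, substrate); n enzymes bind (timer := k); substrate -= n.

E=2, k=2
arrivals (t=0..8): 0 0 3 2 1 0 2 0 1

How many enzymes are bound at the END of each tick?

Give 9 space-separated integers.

Answer: 0 0 2 2 2 2 2 2 2

Derivation:
t=0: arr=0 -> substrate=0 bound=0 product=0
t=1: arr=0 -> substrate=0 bound=0 product=0
t=2: arr=3 -> substrate=1 bound=2 product=0
t=3: arr=2 -> substrate=3 bound=2 product=0
t=4: arr=1 -> substrate=2 bound=2 product=2
t=5: arr=0 -> substrate=2 bound=2 product=2
t=6: arr=2 -> substrate=2 bound=2 product=4
t=7: arr=0 -> substrate=2 bound=2 product=4
t=8: arr=1 -> substrate=1 bound=2 product=6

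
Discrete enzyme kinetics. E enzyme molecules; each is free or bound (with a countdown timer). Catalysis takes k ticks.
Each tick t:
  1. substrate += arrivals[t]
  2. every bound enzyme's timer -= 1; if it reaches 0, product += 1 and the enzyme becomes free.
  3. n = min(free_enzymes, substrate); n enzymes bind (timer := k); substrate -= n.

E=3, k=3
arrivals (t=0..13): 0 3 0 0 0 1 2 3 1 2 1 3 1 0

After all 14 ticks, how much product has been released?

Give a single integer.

Answer: 9

Derivation:
t=0: arr=0 -> substrate=0 bound=0 product=0
t=1: arr=3 -> substrate=0 bound=3 product=0
t=2: arr=0 -> substrate=0 bound=3 product=0
t=3: arr=0 -> substrate=0 bound=3 product=0
t=4: arr=0 -> substrate=0 bound=0 product=3
t=5: arr=1 -> substrate=0 bound=1 product=3
t=6: arr=2 -> substrate=0 bound=3 product=3
t=7: arr=3 -> substrate=3 bound=3 product=3
t=8: arr=1 -> substrate=3 bound=3 product=4
t=9: arr=2 -> substrate=3 bound=3 product=6
t=10: arr=1 -> substrate=4 bound=3 product=6
t=11: arr=3 -> substrate=6 bound=3 product=7
t=12: arr=1 -> substrate=5 bound=3 product=9
t=13: arr=0 -> substrate=5 bound=3 product=9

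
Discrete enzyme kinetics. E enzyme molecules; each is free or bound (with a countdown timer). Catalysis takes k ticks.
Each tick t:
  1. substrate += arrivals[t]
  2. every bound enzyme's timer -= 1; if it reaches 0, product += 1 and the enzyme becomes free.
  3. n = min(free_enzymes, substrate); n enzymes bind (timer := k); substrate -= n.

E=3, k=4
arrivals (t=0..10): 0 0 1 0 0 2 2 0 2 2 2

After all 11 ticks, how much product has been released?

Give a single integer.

Answer: 4

Derivation:
t=0: arr=0 -> substrate=0 bound=0 product=0
t=1: arr=0 -> substrate=0 bound=0 product=0
t=2: arr=1 -> substrate=0 bound=1 product=0
t=3: arr=0 -> substrate=0 bound=1 product=0
t=4: arr=0 -> substrate=0 bound=1 product=0
t=5: arr=2 -> substrate=0 bound=3 product=0
t=6: arr=2 -> substrate=1 bound=3 product=1
t=7: arr=0 -> substrate=1 bound=3 product=1
t=8: arr=2 -> substrate=3 bound=3 product=1
t=9: arr=2 -> substrate=3 bound=3 product=3
t=10: arr=2 -> substrate=4 bound=3 product=4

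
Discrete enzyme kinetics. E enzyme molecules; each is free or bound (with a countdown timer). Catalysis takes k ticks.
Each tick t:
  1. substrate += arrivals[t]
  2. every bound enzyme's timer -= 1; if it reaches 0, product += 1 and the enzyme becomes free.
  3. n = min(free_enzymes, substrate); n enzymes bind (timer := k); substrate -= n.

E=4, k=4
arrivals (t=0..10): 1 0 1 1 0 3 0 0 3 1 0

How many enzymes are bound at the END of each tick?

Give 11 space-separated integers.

Answer: 1 1 2 3 2 4 4 3 4 4 4

Derivation:
t=0: arr=1 -> substrate=0 bound=1 product=0
t=1: arr=0 -> substrate=0 bound=1 product=0
t=2: arr=1 -> substrate=0 bound=2 product=0
t=3: arr=1 -> substrate=0 bound=3 product=0
t=4: arr=0 -> substrate=0 bound=2 product=1
t=5: arr=3 -> substrate=1 bound=4 product=1
t=6: arr=0 -> substrate=0 bound=4 product=2
t=7: arr=0 -> substrate=0 bound=3 product=3
t=8: arr=3 -> substrate=2 bound=4 product=3
t=9: arr=1 -> substrate=1 bound=4 product=5
t=10: arr=0 -> substrate=0 bound=4 product=6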